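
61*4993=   304573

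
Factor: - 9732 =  - 2^2 * 3^1*811^1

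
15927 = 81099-65172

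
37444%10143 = 7015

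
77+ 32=109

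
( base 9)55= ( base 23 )24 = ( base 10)50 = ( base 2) 110010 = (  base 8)62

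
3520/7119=3520/7119  =  0.49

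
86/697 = 86/697  =  0.12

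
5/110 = 1/22 = 0.05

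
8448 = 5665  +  2783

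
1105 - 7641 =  -6536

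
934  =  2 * 467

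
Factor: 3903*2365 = 3^1*5^1  *11^1*43^1 * 1301^1= 9230595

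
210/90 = 2 + 1/3 = 2.33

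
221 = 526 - 305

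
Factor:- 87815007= - 3^2*7^2*107^1*1861^1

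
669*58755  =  39307095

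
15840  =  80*198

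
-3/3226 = -3/3226 = - 0.00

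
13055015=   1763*7405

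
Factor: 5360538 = 2^1*3^1*47^1*19009^1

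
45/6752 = 45/6752 = 0.01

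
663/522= 221/174  =  1.27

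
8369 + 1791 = 10160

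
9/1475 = 9/1475 = 0.01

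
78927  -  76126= 2801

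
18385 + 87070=105455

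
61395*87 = 5341365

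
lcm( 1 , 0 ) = 0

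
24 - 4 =20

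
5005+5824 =10829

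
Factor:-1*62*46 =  - 2852 = -2^2*23^1*31^1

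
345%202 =143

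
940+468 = 1408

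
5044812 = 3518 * 1434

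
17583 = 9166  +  8417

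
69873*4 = 279492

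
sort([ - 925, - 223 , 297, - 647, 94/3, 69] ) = [ - 925, -647,-223,94/3,69,297] 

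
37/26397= 37/26397 = 0.00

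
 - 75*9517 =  - 713775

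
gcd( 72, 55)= 1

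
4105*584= 2397320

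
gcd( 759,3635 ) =1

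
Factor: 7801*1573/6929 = 11^2*13^( - 1)*29^1*41^( - 1 )  *  269^1 = 943921/533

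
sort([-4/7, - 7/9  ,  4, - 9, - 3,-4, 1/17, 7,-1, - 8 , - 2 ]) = [ - 9,-8 , - 4,  -  3, - 2,-1,  -  7/9, - 4/7, 1/17, 4 , 7]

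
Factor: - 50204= -2^2 * 7^1 * 11^1*163^1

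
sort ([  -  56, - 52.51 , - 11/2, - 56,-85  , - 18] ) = [ - 85, - 56 , - 56, - 52.51, - 18, - 11/2]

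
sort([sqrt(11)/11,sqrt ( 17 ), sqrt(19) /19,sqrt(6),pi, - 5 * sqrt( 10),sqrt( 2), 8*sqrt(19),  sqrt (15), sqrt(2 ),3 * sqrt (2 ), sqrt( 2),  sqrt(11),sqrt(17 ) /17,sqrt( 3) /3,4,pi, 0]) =[ - 5*sqrt( 10),0,sqrt(19 ) /19,sqrt(17)/17, sqrt( 11)/11, sqrt(3)/3,sqrt ( 2 ),sqrt(2 ),sqrt(2 ),sqrt( 6), pi, pi, sqrt( 11 ),sqrt(15 ), 4,sqrt( 17), 3 * sqrt( 2),8*sqrt( 19)]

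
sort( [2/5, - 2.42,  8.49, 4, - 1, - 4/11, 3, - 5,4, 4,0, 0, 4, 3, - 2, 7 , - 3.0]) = [ - 5,-3.0, - 2.42,-2, - 1, - 4/11,0,  0,2/5,3,3,4, 4 , 4, 4, 7, 8.49]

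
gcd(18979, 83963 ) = 1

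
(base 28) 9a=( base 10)262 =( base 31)8E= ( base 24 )AM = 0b100000110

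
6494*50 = 324700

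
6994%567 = 190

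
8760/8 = 1095= 1095.00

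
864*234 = 202176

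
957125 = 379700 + 577425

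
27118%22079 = 5039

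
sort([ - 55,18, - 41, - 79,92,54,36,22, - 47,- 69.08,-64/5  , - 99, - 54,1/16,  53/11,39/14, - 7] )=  [ - 99, - 79, - 69.08,-55, - 54,  -  47, - 41, - 64/5, - 7,1/16  ,  39/14 , 53/11,  18, 22, 36, 54,  92 ] 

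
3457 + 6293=9750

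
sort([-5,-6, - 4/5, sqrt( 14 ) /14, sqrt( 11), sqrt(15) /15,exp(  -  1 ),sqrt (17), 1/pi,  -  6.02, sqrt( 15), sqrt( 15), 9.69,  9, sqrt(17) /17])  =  [ - 6.02,-6, - 5, - 4/5, sqrt(17)/17,  sqrt( 15 )/15, sqrt( 14)/14,1/pi,exp( - 1),sqrt(11), sqrt( 15), sqrt( 15), sqrt( 17), 9,9.69]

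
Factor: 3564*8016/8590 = 14284512/4295  =  2^5* 3^5*5^ ( - 1)*11^1*167^1 * 859^( -1)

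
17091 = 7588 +9503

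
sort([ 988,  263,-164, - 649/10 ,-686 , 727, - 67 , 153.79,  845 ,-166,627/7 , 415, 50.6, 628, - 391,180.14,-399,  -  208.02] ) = [-686, - 399, - 391 ,-208.02 , - 166 , - 164,  -  67, - 649/10, 50.6  ,  627/7,153.79,180.14,  263, 415, 628,  727,845,988]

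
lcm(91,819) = 819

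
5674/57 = 99 + 31/57 = 99.54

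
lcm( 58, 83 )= 4814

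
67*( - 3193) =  - 213931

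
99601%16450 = 901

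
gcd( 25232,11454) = 166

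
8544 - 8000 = 544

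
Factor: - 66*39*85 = -218790= - 2^1*3^2*5^1*11^1 * 13^1*17^1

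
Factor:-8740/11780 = -23/31 = - 23^1*31^( - 1 ) 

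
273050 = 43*6350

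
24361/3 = 8120 + 1/3 = 8120.33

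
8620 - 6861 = 1759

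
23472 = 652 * 36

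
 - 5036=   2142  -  7178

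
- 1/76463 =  - 1 + 76462/76463  =  -  0.00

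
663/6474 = 17/166 = 0.10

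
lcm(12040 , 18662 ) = 373240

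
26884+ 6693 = 33577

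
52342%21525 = 9292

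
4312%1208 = 688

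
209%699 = 209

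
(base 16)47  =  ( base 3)2122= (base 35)21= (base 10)71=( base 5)241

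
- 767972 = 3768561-4536533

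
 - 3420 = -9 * 380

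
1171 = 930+241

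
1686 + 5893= 7579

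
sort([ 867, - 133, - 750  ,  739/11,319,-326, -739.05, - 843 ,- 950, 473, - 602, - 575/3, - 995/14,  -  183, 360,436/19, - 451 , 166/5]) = [ - 950, - 843 , - 750, - 739.05, - 602, - 451, - 326, - 575/3, - 183, - 133, - 995/14,436/19, 166/5, 739/11, 319 , 360, 473, 867]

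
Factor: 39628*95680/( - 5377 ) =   -  2^8*5^1*13^1*19^( - 1)*23^1 *283^( - 1 ) * 9907^1 = -3791607040/5377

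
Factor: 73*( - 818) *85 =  - 5075690  =  - 2^1*5^1*17^1*73^1*409^1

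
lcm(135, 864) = 4320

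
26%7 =5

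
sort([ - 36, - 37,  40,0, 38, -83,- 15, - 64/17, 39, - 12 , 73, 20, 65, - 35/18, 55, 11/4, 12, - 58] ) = [  -  83,- 58 , - 37,-36,-15, - 12, - 64/17 , -35/18, 0,11/4,12,  20,38, 39, 40, 55, 65, 73]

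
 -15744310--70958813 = 55214503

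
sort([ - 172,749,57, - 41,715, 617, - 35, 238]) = [ - 172 , - 41, - 35,57,238,617 , 715, 749 ] 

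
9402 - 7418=1984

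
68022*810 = 55097820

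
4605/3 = 1535 = 1535.00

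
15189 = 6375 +8814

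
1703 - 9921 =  - 8218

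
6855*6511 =44632905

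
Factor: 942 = 2^1*3^1*157^1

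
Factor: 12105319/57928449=3^( - 1) *41^( - 1)*101^(-1)*4663^(-1)*12105319^1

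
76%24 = 4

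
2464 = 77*32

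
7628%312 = 140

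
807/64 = 807/64  =  12.61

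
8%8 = 0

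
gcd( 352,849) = 1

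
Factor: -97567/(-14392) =2^( - 3 )*7^( - 1)*43^1*257^ ( - 1 )*2269^1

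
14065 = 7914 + 6151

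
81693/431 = 189 + 234/431 = 189.54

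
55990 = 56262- 272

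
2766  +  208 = 2974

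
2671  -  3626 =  -955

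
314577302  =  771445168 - 456867866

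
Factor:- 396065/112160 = -113/32 = - 2^( - 5)* 113^1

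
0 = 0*5769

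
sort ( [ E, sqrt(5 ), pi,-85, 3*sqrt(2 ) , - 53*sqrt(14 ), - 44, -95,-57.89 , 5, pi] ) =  [ - 53 * sqrt(14 ), - 95, - 85, -57.89, - 44, sqrt(5) , E, pi,pi,3*sqrt(2), 5]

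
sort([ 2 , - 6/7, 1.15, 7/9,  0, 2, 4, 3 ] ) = [ - 6/7, 0, 7/9, 1.15 , 2, 2, 3 , 4] 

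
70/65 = 14/13 = 1.08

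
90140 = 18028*5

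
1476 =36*41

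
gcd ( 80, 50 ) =10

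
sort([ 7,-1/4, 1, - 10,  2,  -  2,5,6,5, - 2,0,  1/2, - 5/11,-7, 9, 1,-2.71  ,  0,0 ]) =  [- 10,-7, - 2.71, -2, - 2, -5/11, - 1/4, 0,  0,0,  1/2,  1,1,  2,5, 5, 6, 7,  9]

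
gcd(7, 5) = 1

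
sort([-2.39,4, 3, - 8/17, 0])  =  [ - 2.39, - 8/17,0,3 , 4 ]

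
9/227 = 9/227 = 0.04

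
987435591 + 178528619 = 1165964210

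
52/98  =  26/49 = 0.53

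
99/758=99/758 = 0.13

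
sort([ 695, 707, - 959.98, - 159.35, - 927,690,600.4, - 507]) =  [-959.98, - 927, - 507, - 159.35, 600.4,690, 695 , 707]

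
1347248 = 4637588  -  3290340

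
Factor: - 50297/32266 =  - 53/34 = - 2^( - 1)*17^ ( - 1)*53^1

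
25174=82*307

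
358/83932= 179/41966 = 0.00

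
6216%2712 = 792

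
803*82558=66294074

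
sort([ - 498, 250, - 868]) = [ - 868 , - 498,250]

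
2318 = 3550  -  1232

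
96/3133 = 96/3133 = 0.03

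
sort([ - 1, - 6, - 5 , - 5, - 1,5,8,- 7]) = [ - 7 , - 6, - 5, - 5, - 1, - 1 , 5,8 ] 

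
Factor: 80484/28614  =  706/251 = 2^1*251^(  -  1) *353^1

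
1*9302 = 9302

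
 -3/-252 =1/84  =  0.01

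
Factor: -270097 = - 270097^1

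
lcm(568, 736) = 52256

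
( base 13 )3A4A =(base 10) 8343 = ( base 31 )8L4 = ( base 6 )102343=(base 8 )20227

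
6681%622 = 461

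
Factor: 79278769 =17^2*23^1*11927^1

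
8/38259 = 8/38259= 0.00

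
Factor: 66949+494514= 7^1 * 80209^1 =561463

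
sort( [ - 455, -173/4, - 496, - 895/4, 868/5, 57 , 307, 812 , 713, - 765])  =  [ - 765, - 496, - 455, - 895/4,-173/4, 57,868/5, 307, 713,812 ]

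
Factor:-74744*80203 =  -2^3 * 139^1*577^1*9343^1 = - 5994693032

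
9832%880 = 152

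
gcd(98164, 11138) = 2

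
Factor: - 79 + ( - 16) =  - 95 = - 5^1*19^1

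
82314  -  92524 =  - 10210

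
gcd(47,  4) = 1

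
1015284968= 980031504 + 35253464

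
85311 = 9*9479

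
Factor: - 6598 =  - 2^1*3299^1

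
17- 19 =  - 2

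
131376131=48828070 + 82548061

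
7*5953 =41671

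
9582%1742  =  872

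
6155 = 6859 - 704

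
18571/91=2653/13 = 204.08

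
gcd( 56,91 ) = 7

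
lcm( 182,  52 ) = 364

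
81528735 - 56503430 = 25025305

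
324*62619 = 20288556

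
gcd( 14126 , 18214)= 14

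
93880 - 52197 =41683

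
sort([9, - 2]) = [ - 2,9]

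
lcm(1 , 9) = 9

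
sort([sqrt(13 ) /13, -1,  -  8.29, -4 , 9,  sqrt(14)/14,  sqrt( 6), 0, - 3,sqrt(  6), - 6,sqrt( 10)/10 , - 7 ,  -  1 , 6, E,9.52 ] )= [ - 8.29 , - 7 , - 6 , - 4,  -  3,-1, - 1,0, sqrt( 14) /14,sqrt( 13) /13,sqrt(10)/10,sqrt(6),sqrt (6 ),E, 6, 9 , 9.52]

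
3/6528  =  1/2176  =  0.00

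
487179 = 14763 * 33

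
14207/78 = 182+11/78 = 182.14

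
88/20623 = 88/20623  =  0.00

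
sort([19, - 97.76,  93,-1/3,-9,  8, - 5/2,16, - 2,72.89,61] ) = [ - 97.76, - 9, - 5/2, - 2, - 1/3, 8,16, 19, 61,72.89,93] 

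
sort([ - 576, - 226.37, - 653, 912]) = [ - 653, - 576,- 226.37,912]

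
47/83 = 47/83 = 0.57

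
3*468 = 1404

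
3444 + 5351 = 8795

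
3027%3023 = 4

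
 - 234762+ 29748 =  - 205014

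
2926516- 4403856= - 1477340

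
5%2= 1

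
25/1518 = 25/1518 = 0.02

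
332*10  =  3320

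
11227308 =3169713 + 8057595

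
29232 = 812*36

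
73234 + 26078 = 99312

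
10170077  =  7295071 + 2875006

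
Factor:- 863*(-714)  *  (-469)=- 2^1*3^1 * 7^2*17^1*67^1*863^1 = -288989358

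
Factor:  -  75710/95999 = -2^1*5^1*17^(-1)*67^1*113^1*5647^( - 1) 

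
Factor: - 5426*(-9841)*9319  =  2^1*13^1*757^1*2713^1*9319^1 =497609121854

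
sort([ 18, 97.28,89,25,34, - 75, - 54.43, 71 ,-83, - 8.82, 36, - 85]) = [ - 85, -83, - 75, - 54.43, - 8.82,18, 25,34,  36,71,89,97.28] 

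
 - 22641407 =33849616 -56491023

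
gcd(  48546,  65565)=279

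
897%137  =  75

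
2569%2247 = 322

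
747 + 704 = 1451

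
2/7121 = 2/7121 = 0.00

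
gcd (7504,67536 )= 7504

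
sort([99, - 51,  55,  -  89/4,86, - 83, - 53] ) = [ - 83, - 53, - 51,- 89/4, 55, 86,99]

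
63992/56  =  1142+5/7  =  1142.71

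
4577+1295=5872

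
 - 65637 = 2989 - 68626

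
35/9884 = 5/1412 =0.00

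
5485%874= 241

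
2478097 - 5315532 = -2837435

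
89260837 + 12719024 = 101979861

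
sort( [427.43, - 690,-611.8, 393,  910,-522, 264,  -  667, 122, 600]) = [ - 690, - 667, - 611.8,- 522, 122, 264,393, 427.43, 600, 910]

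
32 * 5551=177632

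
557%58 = 35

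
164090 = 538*305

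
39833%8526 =5729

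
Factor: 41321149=41321149^1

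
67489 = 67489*1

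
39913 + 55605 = 95518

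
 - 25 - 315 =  - 340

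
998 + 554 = 1552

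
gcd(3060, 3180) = 60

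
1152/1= 1152 = 1152.00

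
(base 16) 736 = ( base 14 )95c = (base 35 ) 1HQ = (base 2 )11100110110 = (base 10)1846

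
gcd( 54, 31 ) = 1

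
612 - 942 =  - 330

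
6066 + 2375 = 8441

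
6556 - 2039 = 4517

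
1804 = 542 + 1262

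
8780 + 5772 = 14552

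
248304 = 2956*84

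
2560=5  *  512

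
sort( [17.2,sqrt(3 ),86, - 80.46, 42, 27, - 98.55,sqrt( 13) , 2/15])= [  -  98.55, - 80.46,  2/15,sqrt( 3 ),sqrt( 13 ),17.2 , 27,42,86 ]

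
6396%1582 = 68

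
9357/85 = 9357/85 = 110.08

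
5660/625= 1132/125= 9.06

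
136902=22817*6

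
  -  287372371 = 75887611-363259982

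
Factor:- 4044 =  - 2^2 * 3^1*337^1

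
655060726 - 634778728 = 20281998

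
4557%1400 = 357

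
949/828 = 1+ 121/828 = 1.15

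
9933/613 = 16 + 125/613 = 16.20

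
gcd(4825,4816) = 1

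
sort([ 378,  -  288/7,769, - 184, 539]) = [- 184,  -  288/7, 378,539,769 ] 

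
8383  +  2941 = 11324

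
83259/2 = 41629 + 1/2 = 41629.50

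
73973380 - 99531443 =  - 25558063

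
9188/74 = 124  +  6/37 =124.16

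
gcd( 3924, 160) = 4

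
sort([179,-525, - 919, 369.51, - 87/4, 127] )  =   [ - 919, - 525, - 87/4, 127, 179, 369.51]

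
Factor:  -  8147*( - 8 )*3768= 2^6*3^1*157^1*8147^1 =245583168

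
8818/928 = 9+ 233/464  =  9.50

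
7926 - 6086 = 1840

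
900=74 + 826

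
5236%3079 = 2157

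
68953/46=1498 + 45/46 = 1498.98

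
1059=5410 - 4351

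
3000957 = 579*5183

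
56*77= 4312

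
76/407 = 76/407= 0.19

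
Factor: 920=2^3*5^1*23^1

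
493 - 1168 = -675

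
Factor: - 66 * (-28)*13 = 24024  =  2^3*3^1*7^1*11^1 * 13^1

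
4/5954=2/2977=0.00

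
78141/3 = 26047 = 26047.00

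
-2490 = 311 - 2801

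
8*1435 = 11480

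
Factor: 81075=3^1*5^2*23^1*47^1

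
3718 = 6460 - 2742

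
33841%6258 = 2551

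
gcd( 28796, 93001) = 1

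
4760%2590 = 2170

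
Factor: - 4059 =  - 3^2*11^1*41^1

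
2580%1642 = 938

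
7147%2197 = 556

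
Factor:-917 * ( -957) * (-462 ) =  - 405436878 = - 2^1 * 3^2*7^2*11^2*29^1 * 131^1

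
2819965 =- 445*( - 6337)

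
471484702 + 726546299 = 1198031001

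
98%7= 0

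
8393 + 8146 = 16539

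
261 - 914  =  -653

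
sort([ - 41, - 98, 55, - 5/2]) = [-98,-41, - 5/2 , 55]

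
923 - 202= 721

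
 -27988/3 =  - 9330  +  2/3 = - 9329.33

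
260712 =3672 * 71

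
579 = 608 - 29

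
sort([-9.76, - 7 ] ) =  [  -  9.76 ,-7 ] 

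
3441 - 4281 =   -  840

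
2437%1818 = 619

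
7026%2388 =2250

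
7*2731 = 19117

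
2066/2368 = 1033/1184 =0.87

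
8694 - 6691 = 2003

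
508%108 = 76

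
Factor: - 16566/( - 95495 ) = 2^1*3^1 * 5^(-1 )* 11^1*71^( - 1)*251^1*269^(-1)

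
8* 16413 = 131304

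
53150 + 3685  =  56835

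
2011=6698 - 4687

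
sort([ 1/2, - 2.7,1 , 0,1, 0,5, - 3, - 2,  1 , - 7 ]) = [ - 7, - 3, - 2.7,-2,0,0, 1/2,1, 1  ,  1, 5 ] 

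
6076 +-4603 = 1473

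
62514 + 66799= 129313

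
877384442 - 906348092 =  - 28963650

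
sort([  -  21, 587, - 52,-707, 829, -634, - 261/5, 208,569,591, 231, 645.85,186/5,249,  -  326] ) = [ - 707, - 634, - 326, - 261/5, - 52,-21, 186/5,208, 231, 249,  569,587 , 591,645.85,  829] 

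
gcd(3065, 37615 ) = 5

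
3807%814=551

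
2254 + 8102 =10356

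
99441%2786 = 1931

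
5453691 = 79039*69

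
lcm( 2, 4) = 4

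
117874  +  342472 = 460346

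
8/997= 8/997 = 0.01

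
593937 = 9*65993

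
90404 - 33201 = 57203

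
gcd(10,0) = 10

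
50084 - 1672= 48412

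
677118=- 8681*( - 78)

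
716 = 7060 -6344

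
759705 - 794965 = -35260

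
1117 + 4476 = 5593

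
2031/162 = 12 + 29/54=12.54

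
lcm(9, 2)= 18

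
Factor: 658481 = 167^1*3943^1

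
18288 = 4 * 4572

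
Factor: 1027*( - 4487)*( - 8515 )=39238388735 = 5^1  *7^1*13^2*79^1* 131^1*641^1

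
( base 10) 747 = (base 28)QJ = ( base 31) O3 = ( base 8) 1353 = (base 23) 19b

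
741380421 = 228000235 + 513380186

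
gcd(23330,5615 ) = 5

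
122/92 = 61/46=1.33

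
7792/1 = 7792 = 7792.00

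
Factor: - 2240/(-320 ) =7 = 7^1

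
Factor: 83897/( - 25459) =-7^( - 1)*11^1 * 29^1*263^1*3637^(-1)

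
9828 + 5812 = 15640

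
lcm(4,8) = 8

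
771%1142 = 771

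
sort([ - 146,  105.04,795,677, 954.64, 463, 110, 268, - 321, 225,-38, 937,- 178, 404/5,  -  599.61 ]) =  [ - 599.61, - 321, - 178, - 146, -38, 404/5, 105.04, 110,225,  268,463, 677, 795,937,954.64] 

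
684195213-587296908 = 96898305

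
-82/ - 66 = 41/33  =  1.24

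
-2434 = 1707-4141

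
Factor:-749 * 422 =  - 316078 = - 2^1*7^1 * 107^1*211^1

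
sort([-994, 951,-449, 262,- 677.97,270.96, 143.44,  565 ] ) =[  -  994, - 677.97,  -  449,143.44,  262, 270.96 , 565,951] 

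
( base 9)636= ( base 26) jp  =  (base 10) 519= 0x207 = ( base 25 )KJ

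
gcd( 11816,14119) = 7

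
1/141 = 1/141 = 0.01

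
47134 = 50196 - 3062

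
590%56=30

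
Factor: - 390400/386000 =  - 2^4 *5^( - 1)*61^1*193^ (-1 ) = -976/965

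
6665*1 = 6665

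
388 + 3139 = 3527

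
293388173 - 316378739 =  - 22990566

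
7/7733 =7/7733 = 0.00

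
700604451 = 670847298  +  29757153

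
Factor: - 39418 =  - 2^1*19709^1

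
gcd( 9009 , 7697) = 1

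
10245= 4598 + 5647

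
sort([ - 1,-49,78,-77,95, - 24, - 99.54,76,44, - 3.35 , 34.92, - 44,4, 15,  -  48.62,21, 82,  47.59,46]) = [ - 99.54, - 77, - 49, - 48.62, - 44, - 24, - 3.35,-1,4,15,21, 34.92, 44,46,47.59, 76 , 78,82, 95]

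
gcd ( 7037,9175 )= 1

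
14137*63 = 890631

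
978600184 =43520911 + 935079273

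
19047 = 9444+9603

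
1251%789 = 462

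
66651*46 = 3065946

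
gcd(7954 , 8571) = 1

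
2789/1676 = 2789/1676 = 1.66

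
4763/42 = 113+17/42 =113.40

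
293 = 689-396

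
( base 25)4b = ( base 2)1101111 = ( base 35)36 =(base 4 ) 1233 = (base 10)111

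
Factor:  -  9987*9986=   -99730182 = - 2^1 * 3^1*3329^1*4993^1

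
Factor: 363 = 3^1 * 11^2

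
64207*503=32296121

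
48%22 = 4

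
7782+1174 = 8956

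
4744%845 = 519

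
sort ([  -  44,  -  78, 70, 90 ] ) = [ - 78,- 44, 70, 90]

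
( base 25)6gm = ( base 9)5645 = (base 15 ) 1382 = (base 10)4172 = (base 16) 104c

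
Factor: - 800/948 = -2^3*3^( - 1)*5^2*79^( - 1) = -200/237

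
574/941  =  574/941 = 0.61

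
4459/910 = 49/10 =4.90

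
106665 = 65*1641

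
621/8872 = 621/8872 =0.07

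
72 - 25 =47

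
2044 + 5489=7533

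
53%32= 21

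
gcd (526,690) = 2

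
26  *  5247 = 136422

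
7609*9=68481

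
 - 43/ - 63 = 43/63= 0.68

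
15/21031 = 15/21031 = 0.00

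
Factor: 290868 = 2^2 * 3^1*24239^1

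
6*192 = 1152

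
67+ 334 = 401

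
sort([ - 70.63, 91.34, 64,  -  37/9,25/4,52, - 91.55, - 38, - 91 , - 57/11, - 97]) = [ - 97, - 91.55,  -  91, - 70.63, - 38,- 57/11, - 37/9, 25/4 , 52, 64,91.34]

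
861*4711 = 4056171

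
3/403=3/403 = 0.01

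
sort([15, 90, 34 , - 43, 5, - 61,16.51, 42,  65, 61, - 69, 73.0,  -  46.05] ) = [ -69, - 61, - 46.05, - 43,  5,15, 16.51, 34,42,61,65, 73.0 , 90 ]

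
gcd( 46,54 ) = 2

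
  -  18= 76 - 94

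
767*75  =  57525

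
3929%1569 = 791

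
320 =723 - 403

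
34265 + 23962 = 58227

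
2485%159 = 100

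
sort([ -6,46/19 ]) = [ - 6, 46/19 ]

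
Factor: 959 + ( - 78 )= 881^1= 881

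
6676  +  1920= 8596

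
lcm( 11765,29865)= 388245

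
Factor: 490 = 2^1*5^1*7^2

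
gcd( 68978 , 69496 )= 14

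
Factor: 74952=2^3* 3^3*347^1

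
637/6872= 637/6872 = 0.09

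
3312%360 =72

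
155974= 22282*7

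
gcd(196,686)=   98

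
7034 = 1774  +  5260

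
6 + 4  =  10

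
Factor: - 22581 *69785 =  - 1575815085= - 3^2*5^1*13^1*17^1 * 193^1*821^1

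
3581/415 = 8+261/415 = 8.63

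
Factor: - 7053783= - 3^1*11^1*213751^1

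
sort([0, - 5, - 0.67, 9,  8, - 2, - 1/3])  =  [ - 5, - 2, - 0.67, - 1/3 , 0,8, 9]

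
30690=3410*9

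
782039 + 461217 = 1243256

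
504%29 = 11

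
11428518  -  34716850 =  - 23288332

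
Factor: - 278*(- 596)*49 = 2^3*7^2 * 139^1*149^1 = 8118712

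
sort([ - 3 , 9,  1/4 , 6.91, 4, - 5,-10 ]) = [-10, - 5, - 3,1/4, 4,6.91,9 ]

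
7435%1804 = 219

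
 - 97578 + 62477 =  - 35101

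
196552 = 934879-738327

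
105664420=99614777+6049643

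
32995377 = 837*39421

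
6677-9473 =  - 2796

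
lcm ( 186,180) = 5580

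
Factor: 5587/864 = 2^(  -  5)*3^( - 3)*37^1*151^1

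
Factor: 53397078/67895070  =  8899513/11315845= 5^( - 1)*7^1*1271359^1* 2263169^( -1) 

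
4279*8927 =38198633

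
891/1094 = 891/1094 =0.81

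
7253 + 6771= 14024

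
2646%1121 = 404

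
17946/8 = 2243 + 1/4 = 2243.25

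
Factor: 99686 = 2^1*49843^1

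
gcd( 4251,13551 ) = 3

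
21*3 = 63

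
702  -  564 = 138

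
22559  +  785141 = 807700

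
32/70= 16/35  =  0.46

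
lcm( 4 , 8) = 8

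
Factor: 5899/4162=2^( - 1 )*17^1*347^1*2081^( - 1)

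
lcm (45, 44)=1980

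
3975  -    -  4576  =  8551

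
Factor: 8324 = 2^2*2081^1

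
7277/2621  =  2 + 2035/2621 = 2.78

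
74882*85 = 6364970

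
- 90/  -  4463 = 90/4463 = 0.02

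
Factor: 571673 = 571673^1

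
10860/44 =2715/11=   246.82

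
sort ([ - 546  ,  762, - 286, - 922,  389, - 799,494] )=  [ - 922,  -  799, - 546, - 286, 389,494,762]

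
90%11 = 2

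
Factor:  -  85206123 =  - 3^2*9467347^1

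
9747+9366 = 19113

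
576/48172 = 144/12043  =  0.01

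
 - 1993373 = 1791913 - 3785286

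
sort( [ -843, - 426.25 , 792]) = [-843 ,-426.25,792] 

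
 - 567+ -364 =  -  931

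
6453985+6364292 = 12818277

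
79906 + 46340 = 126246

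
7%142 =7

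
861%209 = 25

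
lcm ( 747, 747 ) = 747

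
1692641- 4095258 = -2402617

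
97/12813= 97/12813 = 0.01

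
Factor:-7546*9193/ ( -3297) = 9910054/471 = 2^1* 3^(- 1) *7^2*11^1*29^1*157^(  -  1)* 317^1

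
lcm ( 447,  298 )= 894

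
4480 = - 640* ( - 7)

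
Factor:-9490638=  - 2^1*3^1*661^1*2393^1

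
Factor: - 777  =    -  3^1*7^1*37^1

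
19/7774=19/7774= 0.00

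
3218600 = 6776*475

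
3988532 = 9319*428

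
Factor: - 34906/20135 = -2^1*5^( - 1)* 31^1*563^1*4027^( - 1)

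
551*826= 455126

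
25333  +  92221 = 117554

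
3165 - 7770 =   -  4605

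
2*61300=122600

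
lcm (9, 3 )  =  9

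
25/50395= 5/10079=0.00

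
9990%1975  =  115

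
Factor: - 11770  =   - 2^1 * 5^1*11^1*107^1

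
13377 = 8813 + 4564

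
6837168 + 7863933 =14701101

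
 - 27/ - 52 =27/52 = 0.52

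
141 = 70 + 71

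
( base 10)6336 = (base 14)2448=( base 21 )e7f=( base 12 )3800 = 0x18C0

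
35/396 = 35/396= 0.09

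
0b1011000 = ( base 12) 74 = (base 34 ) 2K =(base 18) 4g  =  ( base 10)88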